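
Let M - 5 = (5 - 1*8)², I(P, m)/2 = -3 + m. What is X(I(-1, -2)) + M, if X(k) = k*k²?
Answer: -986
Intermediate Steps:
I(P, m) = -6 + 2*m (I(P, m) = 2*(-3 + m) = -6 + 2*m)
X(k) = k³
M = 14 (M = 5 + (5 - 1*8)² = 5 + (5 - 8)² = 5 + (-3)² = 5 + 9 = 14)
X(I(-1, -2)) + M = (-6 + 2*(-2))³ + 14 = (-6 - 4)³ + 14 = (-10)³ + 14 = -1000 + 14 = -986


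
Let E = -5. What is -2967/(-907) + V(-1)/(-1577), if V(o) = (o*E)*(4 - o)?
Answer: 4656284/1430339 ≈ 3.2554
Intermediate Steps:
V(o) = -5*o*(4 - o) (V(o) = (o*(-5))*(4 - o) = (-5*o)*(4 - o) = -5*o*(4 - o))
-2967/(-907) + V(-1)/(-1577) = -2967/(-907) + (5*(-1)*(-4 - 1))/(-1577) = -2967*(-1/907) + (5*(-1)*(-5))*(-1/1577) = 2967/907 + 25*(-1/1577) = 2967/907 - 25/1577 = 4656284/1430339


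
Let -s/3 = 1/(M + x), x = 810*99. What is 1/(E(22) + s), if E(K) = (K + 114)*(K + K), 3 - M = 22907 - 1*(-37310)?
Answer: 19976/119536381 ≈ 0.00016711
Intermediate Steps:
x = 80190
M = -60214 (M = 3 - (22907 - 1*(-37310)) = 3 - (22907 + 37310) = 3 - 1*60217 = 3 - 60217 = -60214)
s = -3/19976 (s = -3/(-60214 + 80190) = -3/19976 ≈ -0.00015018)
E(K) = 2*K*(114 + K) (E(K) = (114 + K)*(2*K) = 2*K*(114 + K))
1/(E(22) + s) = 1/(2*22*(114 + 22) - 3/19976) = 1/(2*22*136 - 3/19976) = 1/(5984 - 3/19976) = 1/(119536381/19976) = 19976/119536381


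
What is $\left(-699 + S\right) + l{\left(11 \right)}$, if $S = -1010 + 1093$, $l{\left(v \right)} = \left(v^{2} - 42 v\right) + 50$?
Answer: $-907$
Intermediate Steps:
$l{\left(v \right)} = 50 + v^{2} - 42 v$
$S = 83$
$\left(-699 + S\right) + l{\left(11 \right)} = \left(-699 + 83\right) + \left(50 + 11^{2} - 462\right) = -616 + \left(50 + 121 - 462\right) = -616 - 291 = -907$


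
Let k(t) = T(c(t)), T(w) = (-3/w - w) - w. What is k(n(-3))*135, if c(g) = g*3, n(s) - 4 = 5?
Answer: -7305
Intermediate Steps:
n(s) = 9 (n(s) = 4 + 5 = 9)
c(g) = 3*g
T(w) = -3/w - 2*w (T(w) = (-w - 3/w) - w = -3/w - 2*w)
k(t) = -1/t - 6*t (k(t) = -3*1/(3*t) - 6*t = -1/t - 6*t)
k(n(-3))*135 = (-1/9 - 6*9)*135 = (-1*⅑ - 54)*135 = (-⅑ - 54)*135 = -487/9*135 = -7305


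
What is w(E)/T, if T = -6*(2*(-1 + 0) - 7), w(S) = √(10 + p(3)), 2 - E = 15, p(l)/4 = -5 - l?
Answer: I*√22/54 ≈ 0.08686*I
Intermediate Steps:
p(l) = -20 - 4*l (p(l) = 4*(-5 - l) = -20 - 4*l)
E = -13 (E = 2 - 1*15 = 2 - 15 = -13)
w(S) = I*√22 (w(S) = √(10 + (-20 - 4*3)) = √(10 + (-20 - 12)) = √(10 - 32) = √(-22) = I*√22)
T = 54 (T = -6*(2*(-1) - 7) = -6*(-2 - 7) = -6*(-9) = 54)
w(E)/T = (I*√22)/54 = (I*√22)*(1/54) = I*√22/54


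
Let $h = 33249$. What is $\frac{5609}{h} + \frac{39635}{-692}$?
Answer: $- \frac{1313942687}{23008308} \approx -57.107$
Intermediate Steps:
$\frac{5609}{h} + \frac{39635}{-692} = \frac{5609}{33249} + \frac{39635}{-692} = 5609 \cdot \frac{1}{33249} + 39635 \left(- \frac{1}{692}\right) = \frac{5609}{33249} - \frac{39635}{692} = - \frac{1313942687}{23008308}$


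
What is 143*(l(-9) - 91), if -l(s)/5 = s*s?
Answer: -70928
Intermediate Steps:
l(s) = -5*s² (l(s) = -5*s*s = -5*s²)
143*(l(-9) - 91) = 143*(-5*(-9)² - 91) = 143*(-5*81 - 91) = 143*(-405 - 91) = 143*(-496) = -70928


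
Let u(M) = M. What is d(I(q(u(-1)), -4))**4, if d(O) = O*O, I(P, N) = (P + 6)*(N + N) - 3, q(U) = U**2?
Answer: 146830437604321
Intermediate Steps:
I(P, N) = -3 + 2*N*(6 + P) (I(P, N) = (6 + P)*(2*N) - 3 = 2*N*(6 + P) - 3 = -3 + 2*N*(6 + P))
d(O) = O**2
d(I(q(u(-1)), -4))**4 = ((-3 + 12*(-4) + 2*(-4)*(-1)**2)**2)**4 = ((-3 - 48 + 2*(-4)*1)**2)**4 = ((-3 - 48 - 8)**2)**4 = ((-59)**2)**4 = 3481**4 = 146830437604321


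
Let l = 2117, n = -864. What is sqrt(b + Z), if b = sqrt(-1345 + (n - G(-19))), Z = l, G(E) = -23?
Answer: sqrt(2117 + I*sqrt(2186)) ≈ 46.014 + 0.5081*I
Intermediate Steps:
Z = 2117
b = I*sqrt(2186) (b = sqrt(-1345 + (-864 - 1*(-23))) = sqrt(-1345 + (-864 + 23)) = sqrt(-1345 - 841) = sqrt(-2186) = I*sqrt(2186) ≈ 46.755*I)
sqrt(b + Z) = sqrt(I*sqrt(2186) + 2117) = sqrt(2117 + I*sqrt(2186))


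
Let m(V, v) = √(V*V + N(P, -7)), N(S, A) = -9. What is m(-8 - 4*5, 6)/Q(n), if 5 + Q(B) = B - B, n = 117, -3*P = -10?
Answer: -√31 ≈ -5.5678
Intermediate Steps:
P = 10/3 (P = -⅓*(-10) = 10/3 ≈ 3.3333)
m(V, v) = √(-9 + V²) (m(V, v) = √(V*V - 9) = √(V² - 9) = √(-9 + V²))
Q(B) = -5 (Q(B) = -5 + (B - B) = -5 + 0 = -5)
m(-8 - 4*5, 6)/Q(n) = √(-9 + (-8 - 4*5)²)/(-5) = √(-9 + (-8 - 20)²)*(-⅕) = √(-9 + (-28)²)*(-⅕) = √(-9 + 784)*(-⅕) = √775*(-⅕) = (5*√31)*(-⅕) = -√31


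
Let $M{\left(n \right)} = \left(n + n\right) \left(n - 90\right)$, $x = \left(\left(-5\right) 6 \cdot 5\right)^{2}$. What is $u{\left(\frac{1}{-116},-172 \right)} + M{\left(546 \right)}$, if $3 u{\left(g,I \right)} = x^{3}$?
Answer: $3796875497952$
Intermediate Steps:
$x = 22500$ ($x = \left(\left(-30\right) 5\right)^{2} = \left(-150\right)^{2} = 22500$)
$M{\left(n \right)} = 2 n \left(-90 + n\right)$
$u{\left(g,I \right)} = 3796875000000$ ($u{\left(g,I \right)} = \frac{22500^{3}}{3} = \frac{1}{3} \cdot 11390625000000 = 3796875000000$)
$u{\left(\frac{1}{-116},-172 \right)} + M{\left(546 \right)} = 3796875000000 + 2 \cdot 546 \left(-90 + 546\right) = 3796875000000 + 2 \cdot 546 \cdot 456 = 3796875000000 + 497952 = 3796875497952$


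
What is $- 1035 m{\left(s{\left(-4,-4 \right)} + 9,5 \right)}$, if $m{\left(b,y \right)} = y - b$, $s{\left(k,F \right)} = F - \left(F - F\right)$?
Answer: $0$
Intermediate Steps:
$s{\left(k,F \right)} = F$ ($s{\left(k,F \right)} = F - 0 = F + 0 = F$)
$- 1035 m{\left(s{\left(-4,-4 \right)} + 9,5 \right)} = - 1035 \left(5 - \left(-4 + 9\right)\right) = - 1035 \left(5 - 5\right) = \left(-1035\right) 0 = 0$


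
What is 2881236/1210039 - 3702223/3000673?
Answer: 4165812855131/3630931356247 ≈ 1.1473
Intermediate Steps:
2881236/1210039 - 3702223/3000673 = 4165812855131/3630931356247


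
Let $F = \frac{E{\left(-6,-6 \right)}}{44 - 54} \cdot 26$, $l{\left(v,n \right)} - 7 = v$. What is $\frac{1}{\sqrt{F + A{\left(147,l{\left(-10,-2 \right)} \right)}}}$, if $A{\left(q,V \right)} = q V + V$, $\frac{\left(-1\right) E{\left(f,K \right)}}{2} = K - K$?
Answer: $- \frac{i \sqrt{111}}{222} \approx - 0.047458 i$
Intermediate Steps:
$E{\left(f,K \right)} = 0$ ($E{\left(f,K \right)} = - 2 \left(K - K\right) = \left(-2\right) 0 = 0$)
$l{\left(v,n \right)} = 7 + v$
$A{\left(q,V \right)} = V + V q$ ($A{\left(q,V \right)} = V q + V = V + V q$)
$F = 0$ ($F = \frac{0}{44 - 54} \cdot 26 = \frac{0}{-10} \cdot 26 = 0 \left(- \frac{1}{10}\right) 26 = 0 \cdot 26 = 0$)
$\frac{1}{\sqrt{F + A{\left(147,l{\left(-10,-2 \right)} \right)}}} = \frac{1}{\sqrt{0 + \left(7 - 10\right) \left(1 + 147\right)}} = \frac{1}{\sqrt{0 - 444}} = \frac{1}{\sqrt{-444}} = \frac{1}{2 i \sqrt{111}} = - \frac{i \sqrt{111}}{222}$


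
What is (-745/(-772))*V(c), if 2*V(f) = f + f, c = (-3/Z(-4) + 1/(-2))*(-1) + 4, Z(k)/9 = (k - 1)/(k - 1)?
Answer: 21605/4632 ≈ 4.6643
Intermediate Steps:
Z(k) = 9 (Z(k) = 9*((k - 1)/(k - 1)) = 9*((-1 + k)/(-1 + k)) = 9*1 = 9)
c = 29/6 (c = (-3/9 + 1/(-2))*(-1) + 4 = (-3*⅑ + 1*(-½))*(-1) + 4 = (-⅓ - ½)*(-1) + 4 = -⅚*(-1) + 4 = ⅚ + 4 = 29/6 ≈ 4.8333)
V(f) = f (V(f) = (f + f)/2 = (2*f)/2 = f)
(-745/(-772))*V(c) = -745/(-772)*(29/6) = -745*(-1/772)*(29/6) = (745/772)*(29/6) = 21605/4632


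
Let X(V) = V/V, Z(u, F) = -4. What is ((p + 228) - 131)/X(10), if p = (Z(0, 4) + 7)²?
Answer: 106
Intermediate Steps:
p = 9 (p = (-4 + 7)² = 3² = 9)
X(V) = 1
((p + 228) - 131)/X(10) = ((9 + 228) - 131)/1 = (237 - 131)*1 = 106*1 = 106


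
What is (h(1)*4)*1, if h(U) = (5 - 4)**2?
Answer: 4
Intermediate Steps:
h(U) = 1 (h(U) = 1**2 = 1)
(h(1)*4)*1 = (1*4)*1 = 4*1 = 4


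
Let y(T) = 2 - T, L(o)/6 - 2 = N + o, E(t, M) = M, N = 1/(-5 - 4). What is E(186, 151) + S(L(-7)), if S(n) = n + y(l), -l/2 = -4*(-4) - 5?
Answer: 433/3 ≈ 144.33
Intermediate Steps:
N = -⅑ (N = 1/(-9) = -⅑ ≈ -0.11111)
L(o) = 34/3 + 6*o (L(o) = 12 + 6*(-⅑ + o) = 12 + (-⅔ + 6*o) = 34/3 + 6*o)
l = -22 (l = -2*(-4*(-4) - 5) = -2*(16 - 5) = -2*11 = -22)
S(n) = 24 + n (S(n) = n + (2 - 1*(-22)) = n + (2 + 22) = n + 24 = 24 + n)
E(186, 151) + S(L(-7)) = 151 + (24 + (34/3 + 6*(-7))) = 151 + (24 + (34/3 - 42)) = 151 + (24 - 92/3) = 151 - 20/3 = 433/3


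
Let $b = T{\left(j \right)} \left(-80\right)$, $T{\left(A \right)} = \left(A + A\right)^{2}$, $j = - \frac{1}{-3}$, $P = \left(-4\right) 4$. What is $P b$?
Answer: $\frac{5120}{9} \approx 568.89$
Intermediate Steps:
$P = -16$
$j = \frac{1}{3}$ ($j = \left(-1\right) \left(- \frac{1}{3}\right) = \frac{1}{3} \approx 0.33333$)
$T{\left(A \right)} = 4 A^{2}$ ($T{\left(A \right)} = \left(2 A\right)^{2} = 4 A^{2}$)
$b = - \frac{320}{9}$ ($b = \frac{4}{9} \left(-80\right) = - \frac{320}{9} \approx -35.556$)
$P b = \left(-16\right) \left(- \frac{320}{9}\right) = \frac{5120}{9}$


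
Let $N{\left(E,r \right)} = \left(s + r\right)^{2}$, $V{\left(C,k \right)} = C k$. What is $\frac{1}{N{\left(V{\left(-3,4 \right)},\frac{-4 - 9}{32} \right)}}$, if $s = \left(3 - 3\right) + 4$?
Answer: $\frac{1024}{13225} \approx 0.077429$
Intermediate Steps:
$s = 4$ ($s = 0 + 4 = 4$)
$N{\left(E,r \right)} = \left(4 + r\right)^{2}$
$\frac{1}{N{\left(V{\left(-3,4 \right)},\frac{-4 - 9}{32} \right)}} = \frac{1}{\left(4 + \frac{-4 - 9}{32}\right)^{2}} = \frac{1}{\left(4 - \frac{13}{32}\right)^{2}} = \frac{1}{\left(\frac{115}{32}\right)^{2}} = \frac{1}{\frac{13225}{1024}} = \frac{1024}{13225}$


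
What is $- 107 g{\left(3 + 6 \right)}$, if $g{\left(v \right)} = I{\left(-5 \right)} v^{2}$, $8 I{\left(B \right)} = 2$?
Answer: $- \frac{8667}{4} \approx -2166.8$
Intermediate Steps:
$I{\left(B \right)} = \frac{1}{4}$ ($I{\left(B \right)} = \frac{1}{8} \cdot 2 = \frac{1}{4}$)
$g{\left(v \right)} = \frac{v^{2}}{4}$
$- 107 g{\left(3 + 6 \right)} = - 107 \frac{\left(3 + 6\right)^{2}}{4} = - 107 \frac{9^{2}}{4} = - 107 \cdot \frac{1}{4} \cdot 81 = \left(-107\right) \frac{81}{4} = - \frac{8667}{4}$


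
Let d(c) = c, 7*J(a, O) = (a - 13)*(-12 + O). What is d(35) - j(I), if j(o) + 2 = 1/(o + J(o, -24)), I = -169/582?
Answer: 1465025/39611 ≈ 36.985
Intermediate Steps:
J(a, O) = (-13 + a)*(-12 + O)/7 (J(a, O) = ((a - 13)*(-12 + O))/7 = ((-13 + a)*(-12 + O))/7 = (-13 + a)*(-12 + O)/7)
I = -169/582 (I = -169*1/582 = -169/582 ≈ -0.29038)
j(o) = -2 + 1/(468/7 - 29*o/7) (j(o) = -2 + 1/(o + (156/7 - 13/7*(-24) - 12*o/7 + (⅐)*(-24)*o)) = -2 + 1/(o + (156/7 + 312/7 - 12*o/7 - 24*o/7)) = -2 + 1/(o + (468/7 - 36*o/7)) = -2 + 1/(468/7 - 29*o/7))
d(35) - j(I) = 35 - (929 - 58*(-169/582))/(-468 + 29*(-169/582)) = 35 - (929 + 4901/291)/(-468 - 4901/582) = 35 - 275240/((-277277/582)*291) = 35 - (-582)*275240/(277277*291) = 35 - 1*(-78640/39611) = 35 + 78640/39611 = 1465025/39611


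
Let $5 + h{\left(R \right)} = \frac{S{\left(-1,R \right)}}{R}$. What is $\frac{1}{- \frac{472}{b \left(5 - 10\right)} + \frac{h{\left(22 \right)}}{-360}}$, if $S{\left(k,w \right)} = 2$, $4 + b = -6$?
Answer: $- \frac{1100}{10369} \approx -0.10609$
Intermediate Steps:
$b = -10$ ($b = -4 - 6 = -10$)
$h{\left(R \right)} = -5 + \frac{2}{R}$
$\frac{1}{- \frac{472}{b \left(5 - 10\right)} + \frac{h{\left(22 \right)}}{-360}} = \frac{1}{- \frac{472}{\left(-10\right) \left(5 - 10\right)} + \frac{-5 + \frac{2}{22}}{-360}} = \frac{1}{- \frac{472}{\left(-10\right) \left(-5\right)} + \left(-5 + 2 \cdot \frac{1}{22}\right) \left(- \frac{1}{360}\right)} = \frac{1}{- \frac{472}{50} + \left(-5 + \frac{1}{11}\right) \left(- \frac{1}{360}\right)} = \frac{1}{\left(-472\right) \frac{1}{50} - - \frac{3}{220}} = \frac{1}{- \frac{236}{25} + \frac{3}{220}} = \frac{1}{- \frac{10369}{1100}} = - \frac{1100}{10369}$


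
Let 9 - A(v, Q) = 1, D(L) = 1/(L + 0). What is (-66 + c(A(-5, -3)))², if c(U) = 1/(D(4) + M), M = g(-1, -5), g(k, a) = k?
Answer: 40804/9 ≈ 4533.8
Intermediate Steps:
D(L) = 1/L
A(v, Q) = 8 (A(v, Q) = 9 - 1*1 = 9 - 1 = 8)
M = -1
c(U) = -4/3 (c(U) = 1/(1/4 - 1) = 1/(¼ - 1) = 1/(-¾) = -4/3)
(-66 + c(A(-5, -3)))² = (-66 - 4/3)² = (-202/3)² = 40804/9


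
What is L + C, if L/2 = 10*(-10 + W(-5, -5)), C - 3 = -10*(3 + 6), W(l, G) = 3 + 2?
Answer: -187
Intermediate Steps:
W(l, G) = 5
C = -87 (C = 3 - 10*(3 + 6) = 3 - 10*9 = 3 - 90 = -87)
L = -100 (L = 2*(10*(-10 + 5)) = 2*(10*(-5)) = 2*(-50) = -100)
L + C = -100 - 87 = -187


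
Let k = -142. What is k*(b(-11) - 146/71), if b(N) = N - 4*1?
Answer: 2422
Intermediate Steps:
b(N) = -4 + N (b(N) = N - 4 = -4 + N)
k*(b(-11) - 146/71) = -142*((-4 - 11) - 146/71) = -142*(-15 - 146*1/71) = -142*(-15 - 146/71) = -142*(-1211/71) = 2422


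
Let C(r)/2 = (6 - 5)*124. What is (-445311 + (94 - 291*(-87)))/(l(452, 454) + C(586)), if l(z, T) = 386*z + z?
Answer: -104975/43793 ≈ -2.3971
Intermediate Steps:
l(z, T) = 387*z
C(r) = 248 (C(r) = 2*((6 - 5)*124) = 2*(1*124) = 2*124 = 248)
(-445311 + (94 - 291*(-87)))/(l(452, 454) + C(586)) = (-445311 + (94 - 291*(-87)))/(387*452 + 248) = (-445311 + (94 + 25317))/(174924 + 248) = (-445311 + 25411)/175172 = -419900*1/175172 = -104975/43793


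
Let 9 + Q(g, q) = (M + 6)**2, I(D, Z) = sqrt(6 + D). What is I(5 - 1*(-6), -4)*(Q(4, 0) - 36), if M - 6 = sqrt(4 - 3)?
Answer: 124*sqrt(17) ≈ 511.27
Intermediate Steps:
M = 7 (M = 6 + sqrt(4 - 3) = 6 + sqrt(1) = 6 + 1 = 7)
Q(g, q) = 160 (Q(g, q) = -9 + (7 + 6)**2 = -9 + 13**2 = -9 + 169 = 160)
I(5 - 1*(-6), -4)*(Q(4, 0) - 36) = sqrt(6 + (5 - 1*(-6)))*(160 - 36) = sqrt(6 + (5 + 6))*124 = sqrt(6 + 11)*124 = sqrt(17)*124 = 124*sqrt(17)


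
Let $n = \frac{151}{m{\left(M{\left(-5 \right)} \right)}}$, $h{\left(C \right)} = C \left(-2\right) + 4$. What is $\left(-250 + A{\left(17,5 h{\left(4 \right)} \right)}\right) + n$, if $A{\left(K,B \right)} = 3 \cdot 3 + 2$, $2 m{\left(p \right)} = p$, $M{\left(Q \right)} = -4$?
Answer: $- \frac{629}{2} \approx -314.5$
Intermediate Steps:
$h{\left(C \right)} = 4 - 2 C$ ($h{\left(C \right)} = - 2 C + 4 = 4 - 2 C$)
$m{\left(p \right)} = \frac{p}{2}$
$A{\left(K,B \right)} = 11$ ($A{\left(K,B \right)} = 9 + 2 = 11$)
$n = - \frac{151}{2}$ ($n = \frac{151}{\frac{1}{2} \left(-4\right)} = \frac{151}{-2} = 151 \left(- \frac{1}{2}\right) = - \frac{151}{2} \approx -75.5$)
$\left(-250 + A{\left(17,5 h{\left(4 \right)} \right)}\right) + n = \left(-250 + 11\right) - \frac{151}{2} = -239 - \frac{151}{2} = - \frac{629}{2}$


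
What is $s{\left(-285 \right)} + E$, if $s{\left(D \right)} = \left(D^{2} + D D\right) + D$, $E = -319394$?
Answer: $-157229$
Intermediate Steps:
$s{\left(D \right)} = D + 2 D^{2}$ ($s{\left(D \right)} = \left(D^{2} + D^{2}\right) + D = 2 D^{2} + D = D + 2 D^{2}$)
$s{\left(-285 \right)} + E = - 285 \left(1 + 2 \left(-285\right)\right) - 319394 = - 285 \left(1 - 570\right) - 319394 = \left(-285\right) \left(-569\right) - 319394 = 162165 - 319394 = -157229$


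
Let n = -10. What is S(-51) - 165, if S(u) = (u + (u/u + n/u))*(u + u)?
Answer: 4915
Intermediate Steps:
S(u) = 2*u*(1 + u - 10/u) (S(u) = (u + (u/u - 10/u))*(u + u) = (u + (1 - 10/u))*(2*u) = (1 + u - 10/u)*(2*u) = 2*u*(1 + u - 10/u))
S(-51) - 165 = (-20 + 2*(-51) + 2*(-51)²) - 165 = (-20 - 102 + 2*2601) - 165 = (-20 - 102 + 5202) - 165 = 5080 - 165 = 4915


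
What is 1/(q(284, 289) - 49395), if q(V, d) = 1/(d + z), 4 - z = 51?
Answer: -242/11953589 ≈ -2.0245e-5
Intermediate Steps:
z = -47 (z = 4 - 1*51 = 4 - 51 = -47)
q(V, d) = 1/(-47 + d) (q(V, d) = 1/(d - 47) = 1/(-47 + d))
1/(q(284, 289) - 49395) = 1/(1/(-47 + 289) - 49395) = 1/(1/242 - 49395) = 1/(-11953589/242) = -242/11953589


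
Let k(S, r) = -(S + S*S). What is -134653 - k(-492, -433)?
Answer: 106919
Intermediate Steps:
k(S, r) = -S - S**2 (k(S, r) = -(S + S**2) = -S - S**2)
-134653 - k(-492, -433) = -134653 - (-1)*(-492)*(1 - 492) = -134653 - (-1)*(-492)*(-491) = -134653 - 1*(-241572) = -134653 + 241572 = 106919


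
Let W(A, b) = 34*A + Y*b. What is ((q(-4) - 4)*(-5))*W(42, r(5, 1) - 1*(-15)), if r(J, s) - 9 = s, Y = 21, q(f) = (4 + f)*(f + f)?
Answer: 39060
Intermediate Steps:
q(f) = 2*f*(4 + f) (q(f) = (4 + f)*(2*f) = 2*f*(4 + f))
r(J, s) = 9 + s
W(A, b) = 21*b + 34*A (W(A, b) = 34*A + 21*b = 21*b + 34*A)
((q(-4) - 4)*(-5))*W(42, r(5, 1) - 1*(-15)) = ((2*(-4)*(4 - 4) - 4)*(-5))*(21*((9 + 1) - 1*(-15)) + 34*42) = ((2*(-4)*0 - 4)*(-5))*(21*(10 + 15) + 1428) = ((0 - 4)*(-5))*(21*25 + 1428) = (-4*(-5))*(525 + 1428) = 20*1953 = 39060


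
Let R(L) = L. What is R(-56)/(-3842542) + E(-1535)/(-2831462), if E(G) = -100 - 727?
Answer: 1668172053/5440005828202 ≈ 0.00030665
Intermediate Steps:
E(G) = -827
R(-56)/(-3842542) + E(-1535)/(-2831462) = -56/(-3842542) - 827/(-2831462) = -56*(-1/3842542) - 827*(-1/2831462) = 28/1921271 + 827/2831462 = 1668172053/5440005828202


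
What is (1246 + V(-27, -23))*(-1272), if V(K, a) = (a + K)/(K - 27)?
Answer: -14274808/9 ≈ -1.5861e+6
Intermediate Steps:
V(K, a) = (K + a)/(-27 + K)
(1246 + V(-27, -23))*(-1272) = (1246 + (-27 - 23)/(-27 - 27))*(-1272) = (1246 - 50/(-54))*(-1272) = (1246 - 1/54*(-50))*(-1272) = (1246 + 25/27)*(-1272) = (33667/27)*(-1272) = -14274808/9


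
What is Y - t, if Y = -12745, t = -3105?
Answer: -9640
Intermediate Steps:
Y - t = -12745 - 1*(-3105) = -12745 + 3105 = -9640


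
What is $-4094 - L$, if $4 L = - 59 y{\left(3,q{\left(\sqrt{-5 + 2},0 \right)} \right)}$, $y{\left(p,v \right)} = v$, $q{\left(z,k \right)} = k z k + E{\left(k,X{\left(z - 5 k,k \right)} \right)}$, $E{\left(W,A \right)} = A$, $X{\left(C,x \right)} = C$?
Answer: $-4094 + \frac{59 i \sqrt{3}}{4} \approx -4094.0 + 25.548 i$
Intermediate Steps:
$q{\left(z,k \right)} = z - 5 k + z k^{2}$ ($q{\left(z,k \right)} = k z k - \left(- z + 5 k\right) = z k^{2} - \left(- z + 5 k\right) = z - 5 k + z k^{2}$)
$L = - \frac{59 i \sqrt{3}}{4}$ ($L = \frac{\left(-59\right) \left(\sqrt{-5 + 2} - 0 + \sqrt{-5 + 2} \cdot 0^{2}\right)}{4} = \frac{\left(-59\right) \left(\sqrt{-3} + 0 + \sqrt{-3} \cdot 0\right)}{4} = \frac{\left(-59\right) \left(i \sqrt{3} + 0 + i \sqrt{3} \cdot 0\right)}{4} = \frac{\left(-59\right) \left(i \sqrt{3} + 0 + 0\right)}{4} = \frac{\left(-59\right) i \sqrt{3}}{4} = - \frac{59 i \sqrt{3}}{4} \approx - 25.548 i$)
$-4094 - L = -4094 - - \frac{59 i \sqrt{3}}{4} = -4094 + \frac{59 i \sqrt{3}}{4}$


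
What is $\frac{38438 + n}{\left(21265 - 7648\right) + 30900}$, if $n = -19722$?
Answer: $\frac{18716}{44517} \approx 0.42042$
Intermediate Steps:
$\frac{38438 + n}{\left(21265 - 7648\right) + 30900} = \frac{38438 - 19722}{\left(21265 - 7648\right) + 30900} = \frac{18716}{\left(21265 - 7648\right) + 30900} = \frac{18716}{13617 + 30900} = \frac{18716}{44517}$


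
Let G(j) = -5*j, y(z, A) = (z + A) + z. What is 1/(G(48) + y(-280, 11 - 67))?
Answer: -1/856 ≈ -0.0011682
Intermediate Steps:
y(z, A) = A + 2*z (y(z, A) = (A + z) + z = A + 2*z)
1/(G(48) + y(-280, 11 - 67)) = 1/(-5*48 + ((11 - 67) + 2*(-280))) = 1/(-240 + (-56 - 560)) = 1/(-240 - 616) = 1/(-856) = -1/856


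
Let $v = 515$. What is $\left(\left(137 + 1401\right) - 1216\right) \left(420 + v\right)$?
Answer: $301070$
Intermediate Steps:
$\left(\left(137 + 1401\right) - 1216\right) \left(420 + v\right) = \left(\left(137 + 1401\right) - 1216\right) \left(420 + 515\right) = \left(1538 - 1216\right) 935 = 322 \cdot 935 = 301070$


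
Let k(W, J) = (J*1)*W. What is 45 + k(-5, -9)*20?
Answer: 945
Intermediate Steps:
k(W, J) = J*W
45 + k(-5, -9)*20 = 45 - 9*(-5)*20 = 45 + 45*20 = 45 + 900 = 945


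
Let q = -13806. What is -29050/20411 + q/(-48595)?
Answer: -1129890484/991872545 ≈ -1.1391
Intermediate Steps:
-29050/20411 + q/(-48595) = -29050/20411 - 13806/(-48595) = -29050*1/20411 - 13806*(-1/48595) = -29050/20411 + 13806/48595 = -1129890484/991872545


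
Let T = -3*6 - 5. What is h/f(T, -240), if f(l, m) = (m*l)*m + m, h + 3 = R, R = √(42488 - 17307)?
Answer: 1/441680 - 13*√149/1325040 ≈ -0.00011749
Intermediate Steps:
T = -23 (T = -18 - 5 = -23)
R = 13*√149 (R = √25181 = 13*√149 ≈ 158.69)
h = -3 + 13*√149 ≈ 155.69
f(l, m) = m + l*m² (f(l, m) = (l*m)*m + m = l*m² + m = m + l*m²)
h/f(T, -240) = (-3 + 13*√149)/((-240*(1 - 23*(-240)))) = (-3 + 13*√149)/((-240*(1 + 5520))) = (-3 + 13*√149)/((-240*5521)) = (-3 + 13*√149)/(-1325040) = (-3 + 13*√149)*(-1/1325040) = 1/441680 - 13*√149/1325040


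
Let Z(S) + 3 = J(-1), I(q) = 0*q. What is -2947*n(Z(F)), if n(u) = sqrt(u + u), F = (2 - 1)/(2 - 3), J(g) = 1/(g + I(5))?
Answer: -5894*I*sqrt(2) ≈ -8335.4*I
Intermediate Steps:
I(q) = 0
J(g) = 1/g (J(g) = 1/(g + 0) = 1/g)
F = -1 (F = 1/(-1) = 1*(-1) = -1)
Z(S) = -4 (Z(S) = -3 + 1/(-1) = -3 - 1 = -4)
n(u) = sqrt(2)*sqrt(u) (n(u) = sqrt(2*u) = sqrt(2)*sqrt(u))
-2947*n(Z(F)) = -2947*sqrt(2)*sqrt(-4) = -2947*sqrt(2)*2*I = -5894*I*sqrt(2)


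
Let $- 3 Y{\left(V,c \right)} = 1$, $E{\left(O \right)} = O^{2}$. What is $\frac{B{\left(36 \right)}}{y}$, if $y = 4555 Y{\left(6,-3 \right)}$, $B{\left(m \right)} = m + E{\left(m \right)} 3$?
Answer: $- \frac{11772}{4555} \approx -2.5844$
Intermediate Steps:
$Y{\left(V,c \right)} = - \frac{1}{3}$ ($Y{\left(V,c \right)} = \left(- \frac{1}{3}\right) 1 = - \frac{1}{3}$)
$B{\left(m \right)} = m + 3 m^{2}$ ($B{\left(m \right)} = m + m^{2} \cdot 3 = m + 3 m^{2}$)
$y = - \frac{4555}{3}$ ($y = 4555 \left(- \frac{1}{3}\right) = - \frac{4555}{3} \approx -1518.3$)
$\frac{B{\left(36 \right)}}{y} = \frac{36 \left(1 + 3 \cdot 36\right)}{- \frac{4555}{3}} = 36 \left(1 + 108\right) \left(- \frac{3}{4555}\right) = 36 \cdot 109 \left(- \frac{3}{4555}\right) = 3924 \left(- \frac{3}{4555}\right) = - \frac{11772}{4555}$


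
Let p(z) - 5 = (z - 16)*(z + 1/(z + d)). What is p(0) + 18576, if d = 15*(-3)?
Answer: 836161/45 ≈ 18581.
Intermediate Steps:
d = -45
p(z) = 5 + (-16 + z)*(z + 1/(-45 + z)) (p(z) = 5 + (z - 16)*(z + 1/(z - 45)) = 5 + (-16 + z)*(z + 1/(-45 + z)))
p(0) + 18576 = (-241 + 0³ - 61*0² + 726*0)/(-45 + 0) + 18576 = (-241 + 0 - 61*0 + 0)/(-45) + 18576 = -(-241 + 0 + 0 + 0)/45 + 18576 = -1/45*(-241) + 18576 = 241/45 + 18576 = 836161/45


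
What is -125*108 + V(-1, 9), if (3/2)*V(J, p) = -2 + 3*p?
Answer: -40450/3 ≈ -13483.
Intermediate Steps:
V(J, p) = -4/3 + 2*p (V(J, p) = 2*(-2 + 3*p)/3 = -4/3 + 2*p)
-125*108 + V(-1, 9) = -125*108 + (-4/3 + 2*9) = -13500 + (-4/3 + 18) = -13500 + 50/3 = -40450/3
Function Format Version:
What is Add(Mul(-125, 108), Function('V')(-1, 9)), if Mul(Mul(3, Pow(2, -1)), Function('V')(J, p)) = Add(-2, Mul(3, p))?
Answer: Rational(-40450, 3) ≈ -13483.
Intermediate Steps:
Function('V')(J, p) = Add(Rational(-4, 3), Mul(2, p)) (Function('V')(J, p) = Mul(Rational(2, 3), Add(-2, Mul(3, p))) = Add(Rational(-4, 3), Mul(2, p)))
Add(Mul(-125, 108), Function('V')(-1, 9)) = Add(Mul(-125, 108), Add(Rational(-4, 3), Mul(2, 9))) = Add(-13500, Add(Rational(-4, 3), 18)) = Add(-13500, Rational(50, 3)) = Rational(-40450, 3)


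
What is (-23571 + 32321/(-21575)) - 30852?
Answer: -1174208546/21575 ≈ -54425.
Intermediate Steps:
(-23571 + 32321/(-21575)) - 30852 = (-23571 + 32321*(-1/21575)) - 30852 = (-23571 - 32321/21575) - 30852 = -508576646/21575 - 30852 = -1174208546/21575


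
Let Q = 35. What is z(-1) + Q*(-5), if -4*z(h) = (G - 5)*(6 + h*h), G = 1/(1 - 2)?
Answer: -329/2 ≈ -164.50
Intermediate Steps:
G = -1 (G = 1/(-1) = -1)
z(h) = 9 + 3*h**2/2 (z(h) = -(-1 - 5)*(6 + h*h)/4 = -(-3)*(6 + h**2)/2 = -(-36 - 6*h**2)/4 = 9 + 3*h**2/2)
z(-1) + Q*(-5) = (9 + (3/2)*(-1)**2) + 35*(-5) = (9 + (3/2)*1) - 175 = (9 + 3/2) - 175 = 21/2 - 175 = -329/2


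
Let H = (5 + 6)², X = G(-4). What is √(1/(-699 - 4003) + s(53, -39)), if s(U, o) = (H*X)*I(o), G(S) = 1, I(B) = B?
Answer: I*√104331450778/4702 ≈ 68.695*I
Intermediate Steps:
X = 1
H = 121 (H = 11² = 121)
s(U, o) = 121*o (s(U, o) = (121*1)*o = 121*o)
√(1/(-699 - 4003) + s(53, -39)) = √(1/(-699 - 4003) + 121*(-39)) = √(1/(-4702) - 4719) = √(-1/4702 - 4719) = √(-22188739/4702) = I*√104331450778/4702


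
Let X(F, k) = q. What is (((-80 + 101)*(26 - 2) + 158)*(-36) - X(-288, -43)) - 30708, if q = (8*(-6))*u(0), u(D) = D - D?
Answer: -54540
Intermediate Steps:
u(D) = 0
q = 0 (q = (8*(-6))*0 = -48*0 = 0)
X(F, k) = 0
(((-80 + 101)*(26 - 2) + 158)*(-36) - X(-288, -43)) - 30708 = (((-80 + 101)*(26 - 2) + 158)*(-36) - 1*0) - 30708 = ((21*24 + 158)*(-36) + 0) - 30708 = ((504 + 158)*(-36) + 0) - 30708 = (662*(-36) + 0) - 30708 = (-23832 + 0) - 30708 = -23832 - 30708 = -54540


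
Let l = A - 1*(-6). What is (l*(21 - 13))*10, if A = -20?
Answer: -1120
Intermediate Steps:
l = -14 (l = -20 - 1*(-6) = -20 + 6 = -14)
(l*(21 - 13))*10 = -14*(21 - 13)*10 = -14*8*10 = -112*10 = -1120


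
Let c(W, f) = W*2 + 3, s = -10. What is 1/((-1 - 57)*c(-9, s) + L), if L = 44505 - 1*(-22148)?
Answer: 1/67523 ≈ 1.4810e-5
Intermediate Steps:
L = 66653 (L = 44505 + 22148 = 66653)
c(W, f) = 3 + 2*W (c(W, f) = 2*W + 3 = 3 + 2*W)
1/((-1 - 57)*c(-9, s) + L) = 1/((-1 - 57)*(3 + 2*(-9)) + 66653) = 1/(-58*(3 - 18) + 66653) = 1/(-58*(-15) + 66653) = 1/(870 + 66653) = 1/67523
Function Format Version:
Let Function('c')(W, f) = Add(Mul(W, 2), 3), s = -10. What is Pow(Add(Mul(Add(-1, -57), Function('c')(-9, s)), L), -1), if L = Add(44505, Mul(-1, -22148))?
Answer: Rational(1, 67523) ≈ 1.4810e-5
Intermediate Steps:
L = 66653 (L = Add(44505, 22148) = 66653)
Function('c')(W, f) = Add(3, Mul(2, W)) (Function('c')(W, f) = Add(Mul(2, W), 3) = Add(3, Mul(2, W)))
Pow(Add(Mul(Add(-1, -57), Function('c')(-9, s)), L), -1) = Pow(Add(Mul(Add(-1, -57), Add(3, Mul(2, -9))), 66653), -1) = Pow(Add(Mul(-58, Add(3, -18)), 66653), -1) = Pow(Add(Mul(-58, -15), 66653), -1) = Pow(Add(870, 66653), -1) = Pow(67523, -1) = Rational(1, 67523)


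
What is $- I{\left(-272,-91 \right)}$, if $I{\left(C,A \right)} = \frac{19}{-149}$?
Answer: $\frac{19}{149} \approx 0.12752$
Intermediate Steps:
$I{\left(C,A \right)} = - \frac{19}{149}$ ($I{\left(C,A \right)} = 19 \left(- \frac{1}{149}\right) = - \frac{19}{149}$)
$- I{\left(-272,-91 \right)} = \left(-1\right) \left(- \frac{19}{149}\right) = \frac{19}{149}$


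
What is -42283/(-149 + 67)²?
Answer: -42283/6724 ≈ -6.2884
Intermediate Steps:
-42283/(-149 + 67)² = -42283/((-82)²) = -42283/6724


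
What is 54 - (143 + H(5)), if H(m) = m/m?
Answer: -90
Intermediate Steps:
H(m) = 1
54 - (143 + H(5)) = 54 - (143 + 1) = 54 - 1*144 = 54 - 144 = -90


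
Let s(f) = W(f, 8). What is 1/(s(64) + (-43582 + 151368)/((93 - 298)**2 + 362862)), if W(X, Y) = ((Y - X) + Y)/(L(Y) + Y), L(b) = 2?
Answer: -289205/1311194 ≈ -0.22057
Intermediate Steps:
W(X, Y) = (-X + 2*Y)/(2 + Y) (W(X, Y) = ((Y - X) + Y)/(2 + Y) = (-X + 2*Y)/(2 + Y))
s(f) = 8/5 - f/10 (s(f) = (-f + 2*8)/(2 + 8) = (-f + 16)/10 = (16 - f)/10 = 8/5 - f/10)
1/(s(64) + (-43582 + 151368)/((93 - 298)**2 + 362862)) = 1/((8/5 - 1/10*64) + (-43582 + 151368)/((93 - 298)**2 + 362862)) = 1/((8/5 - 32/5) + 107786/((-205)**2 + 362862)) = 1/(-24/5 + 107786/(42025 + 362862)) = 1/(-24/5 + 107786/404887) = 1/(-24/5 + 107786*(1/404887)) = 1/(-24/5 + 15398/57841) = 1/(-1311194/289205) = -289205/1311194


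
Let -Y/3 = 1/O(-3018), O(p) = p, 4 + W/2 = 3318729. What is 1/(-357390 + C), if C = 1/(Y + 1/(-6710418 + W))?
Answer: -35981/12822546686 ≈ -2.8061e-6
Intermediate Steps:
W = 6637450 (W = -8 + 2*3318729 = -8 + 6637458 = 6637450)
Y = 1/1006 (Y = -3/(-3018) = -3*(-1/3018) = 1/1006 ≈ 0.00099404)
C = 36702904/35981 (C = 1/(1/1006 + 1/(-6710418 + 6637450)) = 1/(1/1006 + 1/(-72968)) = 1/(1/1006 - 1/72968) = 1/(35981/36702904) = 36702904/35981 ≈ 1020.1)
1/(-357390 + C) = 1/(-357390 + 36702904/35981) = 1/(-12822546686/35981) = -35981/12822546686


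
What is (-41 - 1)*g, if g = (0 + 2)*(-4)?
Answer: 336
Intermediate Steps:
g = -8 (g = 2*(-4) = -8)
(-41 - 1)*g = (-41 - 1)*(-8) = -42*(-8) = 336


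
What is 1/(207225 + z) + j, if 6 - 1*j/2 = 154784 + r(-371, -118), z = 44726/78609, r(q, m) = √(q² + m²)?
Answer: -5042603703861947/16289794751 - 2*√151565 ≈ -3.1033e+5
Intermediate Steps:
r(q, m) = √(m² + q²)
z = 44726/78609 (z = 44726*(1/78609) = 44726/78609 ≈ 0.56897)
j = -309556 - 2*√151565 (j = 12 - 2*(154784 + √((-118)² + (-371)²)) = 12 - 2*(154784 + √(13924 + 137641)) = 12 - 2*(154784 + √151565) = 12 + (-309568 - 2*√151565) = -309556 - 2*√151565 ≈ -3.1033e+5)
1/(207225 + z) + j = 1/(207225 + 44726/78609) + (-309556 - 2*√151565) = 1/(16289794751/78609) + (-309556 - 2*√151565) = 78609/16289794751 + (-309556 - 2*√151565) = -5042603703861947/16289794751 - 2*√151565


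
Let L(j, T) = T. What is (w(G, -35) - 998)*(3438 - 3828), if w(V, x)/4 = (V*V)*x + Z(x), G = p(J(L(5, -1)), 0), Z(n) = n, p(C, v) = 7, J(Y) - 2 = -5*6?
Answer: 3119220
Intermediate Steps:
J(Y) = -28 (J(Y) = 2 - 5*6 = 2 - 30 = -28)
G = 7
w(V, x) = 4*x + 4*x*V² (w(V, x) = 4*((V*V)*x + x) = 4*(V²*x + x) = 4*(x*V² + x) = 4*(x + x*V²) = 4*x + 4*x*V²)
(w(G, -35) - 998)*(3438 - 3828) = (4*(-35)*(1 + 7²) - 998)*(3438 - 3828) = (4*(-35)*(1 + 49) - 998)*(-390) = (4*(-35)*50 - 998)*(-390) = (-7000 - 998)*(-390) = -7998*(-390) = 3119220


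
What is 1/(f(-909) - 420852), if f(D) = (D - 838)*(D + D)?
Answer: 1/2755194 ≈ 3.6295e-7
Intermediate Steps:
f(D) = 2*D*(-838 + D) (f(D) = (-838 + D)*(2*D) = 2*D*(-838 + D))
1/(f(-909) - 420852) = 1/(2*(-909)*(-838 - 909) - 420852) = 1/(2*(-909)*(-1747) - 420852) = 1/(3176046 - 420852) = 1/2755194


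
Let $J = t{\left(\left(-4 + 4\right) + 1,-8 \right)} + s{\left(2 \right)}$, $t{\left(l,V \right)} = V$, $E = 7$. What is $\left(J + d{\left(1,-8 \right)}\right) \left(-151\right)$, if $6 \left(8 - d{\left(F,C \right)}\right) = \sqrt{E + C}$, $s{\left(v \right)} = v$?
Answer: $-302 + \frac{151 i}{6} \approx -302.0 + 25.167 i$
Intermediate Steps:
$d{\left(F,C \right)} = 8 - \frac{\sqrt{7 + C}}{6}$
$J = -6$ ($J = -8 + 2 = -6$)
$\left(J + d{\left(1,-8 \right)}\right) \left(-151\right) = \left(-6 + \left(8 - \frac{\sqrt{7 - 8}}{6}\right)\right) \left(-151\right) = \left(-6 + \left(8 - \frac{\sqrt{-1}}{6}\right)\right) \left(-151\right) = \left(-6 + \left(8 - \frac{i}{6}\right)\right) \left(-151\right) = \left(2 - \frac{i}{6}\right) \left(-151\right) = -302 + \frac{151 i}{6}$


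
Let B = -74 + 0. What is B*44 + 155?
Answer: -3101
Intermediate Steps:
B = -74
B*44 + 155 = -74*44 + 155 = -3256 + 155 = -3101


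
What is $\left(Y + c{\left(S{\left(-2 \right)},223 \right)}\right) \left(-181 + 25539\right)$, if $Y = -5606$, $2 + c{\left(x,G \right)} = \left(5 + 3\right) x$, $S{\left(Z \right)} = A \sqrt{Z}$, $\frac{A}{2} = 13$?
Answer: $-142207664 + 5274464 i \sqrt{2} \approx -1.4221 \cdot 10^{8} + 7.4592 \cdot 10^{6} i$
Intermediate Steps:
$A = 26$ ($A = 2 \cdot 13 = 26$)
$S{\left(Z \right)} = 26 \sqrt{Z}$
$c{\left(x,G \right)} = -2 + 8 x$ ($c{\left(x,G \right)} = -2 + \left(5 + 3\right) x = -2 + 8 x$)
$\left(Y + c{\left(S{\left(-2 \right)},223 \right)}\right) \left(-181 + 25539\right) = \left(-5606 - \left(2 - 8 \cdot 26 \sqrt{-2}\right)\right) \left(-181 + 25539\right) = \left(-5606 - \left(2 - 8 \cdot 26 i \sqrt{2}\right)\right) 25358 = \left(-5606 - \left(2 - 208 i \sqrt{2}\right)\right) 25358 = \left(-5608 + 208 i \sqrt{2}\right) 25358 = -142207664 + 5274464 i \sqrt{2}$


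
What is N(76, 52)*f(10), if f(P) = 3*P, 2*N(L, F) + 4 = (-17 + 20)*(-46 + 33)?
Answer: -645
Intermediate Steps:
N(L, F) = -43/2 (N(L, F) = -2 + ((-17 + 20)*(-46 + 33))/2 = -2 + (3*(-13))/2 = -2 + (1/2)*(-39) = -2 - 39/2 = -43/2)
N(76, 52)*f(10) = -129*10/2 = -43/2*30 = -645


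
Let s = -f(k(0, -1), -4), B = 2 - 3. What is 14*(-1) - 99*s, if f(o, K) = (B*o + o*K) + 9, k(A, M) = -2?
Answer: 1867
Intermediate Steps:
B = -1
f(o, K) = 9 - o + K*o (f(o, K) = (-o + o*K) + 9 = (-o + K*o) + 9 = 9 - o + K*o)
s = -19 (s = -(9 - 1*(-2) - 4*(-2)) = -(9 + 2 + 8) = -1*19 = -19)
14*(-1) - 99*s = 14*(-1) - 99*(-19) = -14 + 1881 = 1867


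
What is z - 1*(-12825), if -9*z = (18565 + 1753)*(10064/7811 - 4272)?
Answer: 678680156579/70299 ≈ 9.6542e+6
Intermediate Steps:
z = 677778571904/70299 (z = -(18565 + 1753)*(10064/7811 - 4272)/9 = -20318*(10064*(1/7811) - 4272)/9 = -20318*(10064/7811 - 4272)/9 = -20318*(-33358528)/(9*7811) = -1/9*(-677778571904/7811) = 677778571904/70299 ≈ 9.6414e+6)
z - 1*(-12825) = 677778571904/70299 - 1*(-12825) = 677778571904/70299 + 12825 = 678680156579/70299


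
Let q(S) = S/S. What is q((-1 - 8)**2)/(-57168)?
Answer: -1/57168 ≈ -1.7492e-5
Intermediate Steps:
q(S) = 1
q((-1 - 8)**2)/(-57168) = 1/(-57168) = 1*(-1/57168) = -1/57168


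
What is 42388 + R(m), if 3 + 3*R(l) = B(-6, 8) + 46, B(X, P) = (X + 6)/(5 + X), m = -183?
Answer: 127207/3 ≈ 42402.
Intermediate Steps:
B(X, P) = (6 + X)/(5 + X)
R(l) = 43/3 (R(l) = -1 + ((6 - 6)/(5 - 6) + 46)/3 = -1 + (0/(-1) + 46)/3 = -1 + (-1*0 + 46)/3 = -1 + (0 + 46)/3 = -1 + (⅓)*46 = -1 + 46/3 = 43/3)
42388 + R(m) = 42388 + 43/3 = 127207/3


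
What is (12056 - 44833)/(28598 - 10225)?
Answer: -32777/18373 ≈ -1.7840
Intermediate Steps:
(12056 - 44833)/(28598 - 10225) = -32777/18373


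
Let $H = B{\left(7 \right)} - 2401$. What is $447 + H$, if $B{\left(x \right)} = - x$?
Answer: $-1961$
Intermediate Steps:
$H = -2408$ ($H = \left(-1\right) 7 - 2401 = -7 - 2401 = -2408$)
$447 + H = 447 - 2408 = -1961$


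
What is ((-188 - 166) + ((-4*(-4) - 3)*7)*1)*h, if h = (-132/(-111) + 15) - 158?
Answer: 1379961/37 ≈ 37296.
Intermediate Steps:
h = -5247/37 (h = (-132*(-1/111) + 15) - 158 = (44/37 + 15) - 158 = 599/37 - 158 = -5247/37 ≈ -141.81)
((-188 - 166) + ((-4*(-4) - 3)*7)*1)*h = ((-188 - 166) + ((-4*(-4) - 3)*7)*1)*(-5247/37) = (-354 + ((16 - 3)*7)*1)*(-5247/37) = (-354 + (13*7)*1)*(-5247/37) = (-354 + 91*1)*(-5247/37) = (-354 + 91)*(-5247/37) = -263*(-5247/37) = 1379961/37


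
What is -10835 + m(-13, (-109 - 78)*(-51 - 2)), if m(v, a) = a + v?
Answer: -937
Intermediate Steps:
-10835 + m(-13, (-109 - 78)*(-51 - 2)) = -10835 + ((-109 - 78)*(-51 - 2) - 13) = -10835 + (-187*(-53) - 13) = -10835 + (9911 - 13) = -10835 + 9898 = -937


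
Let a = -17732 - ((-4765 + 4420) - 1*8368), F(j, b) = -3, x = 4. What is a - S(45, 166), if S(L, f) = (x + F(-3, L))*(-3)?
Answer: -9016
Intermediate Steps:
S(L, f) = -3 (S(L, f) = (4 - 3)*(-3) = 1*(-3) = -3)
a = -9019 (a = -17732 - (-345 - 8368) = -17732 - 1*(-8713) = -17732 + 8713 = -9019)
a - S(45, 166) = -9019 - 1*(-3) = -9019 + 3 = -9016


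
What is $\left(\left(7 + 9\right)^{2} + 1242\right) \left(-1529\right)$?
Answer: $-2290442$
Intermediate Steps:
$\left(\left(7 + 9\right)^{2} + 1242\right) \left(-1529\right) = \left(16^{2} + 1242\right) \left(-1529\right) = \left(256 + 1242\right) \left(-1529\right) = 1498 \left(-1529\right) = -2290442$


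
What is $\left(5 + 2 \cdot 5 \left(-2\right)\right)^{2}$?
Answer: $225$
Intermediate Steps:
$\left(5 + 2 \cdot 5 \left(-2\right)\right)^{2} = \left(5 + 10 \left(-2\right)\right)^{2} = \left(5 - 20\right)^{2} = \left(-15\right)^{2} = 225$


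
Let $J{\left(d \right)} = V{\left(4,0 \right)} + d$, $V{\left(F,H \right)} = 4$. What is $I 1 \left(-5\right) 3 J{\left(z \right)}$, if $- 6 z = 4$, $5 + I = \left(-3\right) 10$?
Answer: $1750$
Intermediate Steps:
$I = -35$ ($I = -5 - 30 = -35$)
$z = - \frac{2}{3}$ ($z = \left(- \frac{1}{6}\right) 4 = - \frac{2}{3} \approx -0.66667$)
$J{\left(d \right)} = 4 + d$
$I 1 \left(-5\right) 3 J{\left(z \right)} = - 35 \cdot 1 \left(-5\right) 3 \left(4 - \frac{2}{3}\right) = - 35 \left(\left(-5\right) 3\right) \frac{10}{3} = \left(-35\right) \left(-15\right) \frac{10}{3} = 525 \cdot \frac{10}{3} = 1750$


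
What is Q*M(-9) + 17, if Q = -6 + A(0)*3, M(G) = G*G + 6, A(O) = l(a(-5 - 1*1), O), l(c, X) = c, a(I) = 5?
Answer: 800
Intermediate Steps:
A(O) = 5
M(G) = 6 + G² (M(G) = G² + 6 = 6 + G²)
Q = 9 (Q = -6 + 5*3 = -6 + 15 = 9)
Q*M(-9) + 17 = 9*(6 + (-9)²) + 17 = 9*(6 + 81) + 17 = 9*87 + 17 = 783 + 17 = 800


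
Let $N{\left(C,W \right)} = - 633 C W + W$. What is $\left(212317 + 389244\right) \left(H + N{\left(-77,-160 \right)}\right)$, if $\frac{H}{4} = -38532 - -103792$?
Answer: $-4534374318480$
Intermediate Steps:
$H = 261040$ ($H = 4 \left(-38532 - -103792\right) = 4 \left(-38532 + 103792\right) = 4 \cdot 65260 = 261040$)
$N{\left(C,W \right)} = W - 633 C W$ ($N{\left(C,W \right)} = - 633 C W + W = W - 633 C W$)
$\left(212317 + 389244\right) \left(H + N{\left(-77,-160 \right)}\right) = \left(212317 + 389244\right) \left(261040 - 160 \left(1 - -48741\right)\right) = 601561 \left(261040 - 160 \left(1 + 48741\right)\right) = 601561 \left(261040 - 7798720\right) = 601561 \left(-7537680\right) = -4534374318480$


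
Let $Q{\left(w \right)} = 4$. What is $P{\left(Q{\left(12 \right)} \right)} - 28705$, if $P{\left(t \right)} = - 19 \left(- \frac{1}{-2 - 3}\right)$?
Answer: $- \frac{143544}{5} \approx -28709.0$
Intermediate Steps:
$P{\left(t \right)} = - \frac{19}{5}$ ($P{\left(t \right)} = - 19 \left(- \frac{1}{-5}\right) = - 19 \left(\left(-1\right) \left(- \frac{1}{5}\right)\right) = \left(-19\right) \frac{1}{5} = - \frac{19}{5}$)
$P{\left(Q{\left(12 \right)} \right)} - 28705 = - \frac{19}{5} - 28705 = - \frac{143544}{5}$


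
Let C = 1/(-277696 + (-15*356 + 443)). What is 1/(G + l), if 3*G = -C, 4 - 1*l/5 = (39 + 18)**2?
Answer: -847779/13755214274 ≈ -6.1633e-5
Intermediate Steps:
l = -16225 (l = 20 - 5*(39 + 18)**2 = 20 - 5*57**2 = 20 - 5*3249 = 20 - 16245 = -16225)
C = -1/282593 (C = 1/(-277696 + (-5340 + 443)) = 1/(-277696 - 4897) = 1/(-282593) = -1/282593 ≈ -3.5387e-6)
G = 1/847779 (G = (-1*(-1/282593))/3 = (1/3)*(1/282593) = 1/847779 ≈ 1.1796e-6)
1/(G + l) = 1/(1/847779 - 16225) = 1/(-13755214274/847779) = -847779/13755214274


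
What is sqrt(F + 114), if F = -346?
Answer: 2*I*sqrt(58) ≈ 15.232*I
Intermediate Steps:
sqrt(F + 114) = sqrt(-346 + 114) = sqrt(-232) = 2*I*sqrt(58)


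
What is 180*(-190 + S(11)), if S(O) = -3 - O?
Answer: -36720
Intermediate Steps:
180*(-190 + S(11)) = 180*(-190 + (-3 - 1*11)) = 180*(-190 + (-3 - 11)) = 180*(-190 - 14) = 180*(-204) = -36720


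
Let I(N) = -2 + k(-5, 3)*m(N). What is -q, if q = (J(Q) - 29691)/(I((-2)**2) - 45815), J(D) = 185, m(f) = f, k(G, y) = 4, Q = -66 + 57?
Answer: -29506/45801 ≈ -0.64422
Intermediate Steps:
Q = -9
I(N) = -2 + 4*N
q = 29506/45801 (q = (185 - 29691)/((-2 + 4*(-2)**2) - 45815) = -29506/((-2 + 4*4) - 45815) = -29506/((-2 + 16) - 45815) = -29506/(14 - 45815) = -29506/(-45801) = -29506*(-1/45801) = 29506/45801 ≈ 0.64422)
-q = -1*29506/45801 = -29506/45801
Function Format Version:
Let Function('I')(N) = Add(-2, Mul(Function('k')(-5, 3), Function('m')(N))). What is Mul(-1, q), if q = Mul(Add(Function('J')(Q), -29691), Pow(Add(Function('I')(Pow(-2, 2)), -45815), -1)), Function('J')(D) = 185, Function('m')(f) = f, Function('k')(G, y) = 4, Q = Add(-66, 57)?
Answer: Rational(-29506, 45801) ≈ -0.64422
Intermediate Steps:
Q = -9
Function('I')(N) = Add(-2, Mul(4, N))
q = Rational(29506, 45801) (q = Mul(Add(185, -29691), Pow(Add(Add(-2, Mul(4, Pow(-2, 2))), -45815), -1)) = Mul(-29506, Pow(Add(Add(-2, Mul(4, 4)), -45815), -1)) = Mul(-29506, Pow(Add(Add(-2, 16), -45815), -1)) = Mul(-29506, Pow(Add(14, -45815), -1)) = Mul(-29506, Pow(-45801, -1)) = Mul(-29506, Rational(-1, 45801)) = Rational(29506, 45801) ≈ 0.64422)
Mul(-1, q) = Mul(-1, Rational(29506, 45801)) = Rational(-29506, 45801)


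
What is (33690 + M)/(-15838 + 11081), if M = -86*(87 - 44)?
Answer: -29992/4757 ≈ -6.3048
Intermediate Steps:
M = -3698 (M = -86*43 = -3698)
(33690 + M)/(-15838 + 11081) = (33690 - 3698)/(-15838 + 11081) = 29992/(-4757) = 29992*(-1/4757) = -29992/4757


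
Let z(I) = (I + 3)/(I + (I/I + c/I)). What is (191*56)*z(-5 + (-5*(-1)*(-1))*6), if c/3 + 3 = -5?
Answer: 5989760/583 ≈ 10274.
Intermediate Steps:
c = -24 (c = -9 + 3*(-5) = -9 - 15 = -24)
z(I) = (3 + I)/(1 + I - 24/I) (z(I) = (I + 3)/(I + (I/I - 24/I)) = (3 + I)/(I + (1 - 24/I)) = (3 + I)/(1 + I - 24/I))
(191*56)*z(-5 + (-5*(-1)*(-1))*6) = (191*56)*((-5 + (-5*(-1)*(-1))*6)*(3 + (-5 + (-5*(-1)*(-1))*6))/(-24 + (-5 + (-5*(-1)*(-1))*6) + (-5 + (-5*(-1)*(-1))*6)**2)) = 10696*((-5 + (5*(-1))*6)*(3 + (-5 + (5*(-1))*6))/(-24 + (-5 + (5*(-1))*6) + (-5 + (5*(-1))*6)**2)) = 10696*((-5 - 5*6)*(3 + (-5 - 5*6))/(-24 + (-5 - 5*6) + (-5 - 5*6)**2)) = 10696*((-5 - 30)*(3 + (-5 - 30))/(-24 + (-5 - 30) + (-5 - 30)**2)) = 10696*(-35*(3 - 35)/(-24 - 35 + (-35)**2)) = 10696*(-35*(-32)/(-24 - 35 + 1225)) = 10696*(-35*(-32)/1166) = 10696*(-35*1/1166*(-32)) = 10696*(560/583) = 5989760/583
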